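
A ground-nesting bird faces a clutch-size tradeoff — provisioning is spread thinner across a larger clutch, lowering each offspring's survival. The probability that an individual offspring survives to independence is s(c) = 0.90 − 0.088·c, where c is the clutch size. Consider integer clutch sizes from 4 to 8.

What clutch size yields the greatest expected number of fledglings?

Expected fledglings = c × s(c):
  c=4: 4 × 0.548 = 2.192
  c=5: 5 × 0.460 = 2.300
  c=6: 6 × 0.372 = 2.232
  c=7: 7 × 0.284 = 1.988
  c=8: 8 × 0.196 = 1.568
Maximum at c = 5 (2.300 fledglings).

5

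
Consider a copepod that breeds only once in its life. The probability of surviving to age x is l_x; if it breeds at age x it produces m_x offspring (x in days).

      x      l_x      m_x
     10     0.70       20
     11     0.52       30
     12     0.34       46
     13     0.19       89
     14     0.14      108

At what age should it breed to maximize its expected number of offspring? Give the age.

13

Expected offspring if breeding at age x = l_x × m_x:
  age 10: 0.70 × 20 = 14.000
  age 11: 0.52 × 30 = 15.600
  age 12: 0.34 × 46 = 15.640
  age 13: 0.19 × 89 = 16.910
  age 14: 0.14 × 108 = 15.120
Maximum at age 13 (16.910).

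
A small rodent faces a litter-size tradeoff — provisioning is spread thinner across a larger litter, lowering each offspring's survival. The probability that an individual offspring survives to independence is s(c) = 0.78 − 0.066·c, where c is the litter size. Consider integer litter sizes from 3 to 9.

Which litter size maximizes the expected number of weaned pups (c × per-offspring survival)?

Expected weaned pups = c × s(c):
  c=3: 3 × 0.582 = 1.746
  c=4: 4 × 0.516 = 2.064
  c=5: 5 × 0.450 = 2.250
  c=6: 6 × 0.384 = 2.304
  c=7: 7 × 0.318 = 2.226
  c=8: 8 × 0.252 = 2.016
  c=9: 9 × 0.186 = 1.674
Maximum at c = 6 (2.304 weaned pups).

6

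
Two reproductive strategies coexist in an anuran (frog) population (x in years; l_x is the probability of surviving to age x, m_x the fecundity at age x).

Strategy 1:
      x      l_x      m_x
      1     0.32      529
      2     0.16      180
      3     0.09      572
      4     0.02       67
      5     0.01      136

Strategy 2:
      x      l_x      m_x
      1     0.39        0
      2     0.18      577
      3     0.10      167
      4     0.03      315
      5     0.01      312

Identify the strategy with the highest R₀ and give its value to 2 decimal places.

Strategy 1: R₀ = 0.32×529 + 0.16×180 + 0.09×572 + 0.02×67 + 0.01×136 = 252.2600
Strategy 2: R₀ = 0.39×0 + 0.18×577 + 0.10×167 + 0.03×315 + 0.01×312 = 133.1300
Highest R₀: strategy 1 with 252.2600.

252.26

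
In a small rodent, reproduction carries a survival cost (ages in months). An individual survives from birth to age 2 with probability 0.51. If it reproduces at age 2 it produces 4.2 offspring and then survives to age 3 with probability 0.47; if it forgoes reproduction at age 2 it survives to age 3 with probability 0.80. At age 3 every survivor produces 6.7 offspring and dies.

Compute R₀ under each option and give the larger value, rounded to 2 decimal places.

breed at age 2: R₀ = 0.51 × (4.2 + 0.47 × 6.7) = 0.51 × 7.3490 = 3.7480
delay to age 3: R₀ = 0.51 × (0.80 × 6.7) = 0.51 × 5.3600 = 2.7336
Higher: breed at age 2 (3.7480).

3.75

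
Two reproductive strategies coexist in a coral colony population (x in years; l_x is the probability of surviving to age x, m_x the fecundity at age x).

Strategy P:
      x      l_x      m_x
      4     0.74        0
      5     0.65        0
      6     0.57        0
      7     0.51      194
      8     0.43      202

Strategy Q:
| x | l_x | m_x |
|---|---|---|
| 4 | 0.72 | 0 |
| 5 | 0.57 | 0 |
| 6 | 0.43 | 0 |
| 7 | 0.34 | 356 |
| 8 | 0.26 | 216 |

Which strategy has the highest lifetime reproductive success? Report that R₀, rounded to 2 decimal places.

Strategy P: R₀ = 0.74×0 + 0.65×0 + 0.57×0 + 0.51×194 + 0.43×202 = 185.8000
Strategy Q: R₀ = 0.72×0 + 0.57×0 + 0.43×0 + 0.34×356 + 0.26×216 = 177.2000
Highest R₀: strategy P with 185.8000.

185.80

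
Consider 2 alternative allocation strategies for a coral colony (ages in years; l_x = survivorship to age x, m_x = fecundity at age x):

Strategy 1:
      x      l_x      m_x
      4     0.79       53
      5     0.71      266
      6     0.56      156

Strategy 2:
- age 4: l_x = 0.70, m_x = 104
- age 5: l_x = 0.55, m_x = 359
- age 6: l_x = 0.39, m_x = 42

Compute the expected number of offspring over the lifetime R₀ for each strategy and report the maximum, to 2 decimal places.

318.09

Strategy 1: R₀ = 0.79×53 + 0.71×266 + 0.56×156 = 318.0900
Strategy 2: R₀ = 0.70×104 + 0.55×359 + 0.39×42 = 286.6300
Highest R₀: strategy 1 with 318.0900.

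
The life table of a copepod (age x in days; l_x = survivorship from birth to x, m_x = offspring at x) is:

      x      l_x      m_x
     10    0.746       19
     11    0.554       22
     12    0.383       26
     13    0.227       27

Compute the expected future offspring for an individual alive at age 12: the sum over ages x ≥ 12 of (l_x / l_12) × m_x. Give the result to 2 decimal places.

l_12 = 0.383. Conditional survival from age 12 to x is l_x / l_12.
  x=12: (0.383/0.383) × 26 = 26.0000
  x=13: (0.227/0.383) × 27 = 16.0026
Sum = 26.0000 + 16.0026 = 42.0026

42.00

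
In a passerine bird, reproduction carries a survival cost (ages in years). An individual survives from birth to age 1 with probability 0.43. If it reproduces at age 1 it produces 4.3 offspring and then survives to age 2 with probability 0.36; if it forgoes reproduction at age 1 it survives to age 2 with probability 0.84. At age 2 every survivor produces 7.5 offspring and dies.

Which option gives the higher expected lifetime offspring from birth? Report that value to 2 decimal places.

3.01

breed at age 1: R₀ = 0.43 × (4.3 + 0.36 × 7.5) = 0.43 × 7.0000 = 3.0100
delay to age 2: R₀ = 0.43 × (0.84 × 7.5) = 0.43 × 6.3000 = 2.7090
Higher: breed at age 1 (3.0100).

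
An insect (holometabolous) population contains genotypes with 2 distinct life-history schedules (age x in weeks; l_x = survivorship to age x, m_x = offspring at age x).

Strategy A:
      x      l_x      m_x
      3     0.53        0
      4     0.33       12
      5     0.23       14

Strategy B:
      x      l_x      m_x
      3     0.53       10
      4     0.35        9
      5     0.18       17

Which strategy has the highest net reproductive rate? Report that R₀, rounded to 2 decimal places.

11.51

Strategy A: R₀ = 0.53×0 + 0.33×12 + 0.23×14 = 7.1800
Strategy B: R₀ = 0.53×10 + 0.35×9 + 0.18×17 = 11.5100
Highest R₀: strategy B with 11.5100.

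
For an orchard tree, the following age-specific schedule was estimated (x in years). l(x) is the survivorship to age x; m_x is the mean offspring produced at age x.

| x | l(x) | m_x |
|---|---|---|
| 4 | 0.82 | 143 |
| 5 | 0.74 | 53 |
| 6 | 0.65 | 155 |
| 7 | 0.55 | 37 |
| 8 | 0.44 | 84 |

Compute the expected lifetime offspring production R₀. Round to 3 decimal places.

314.540

R₀ = Σ l(x) m_x:
  age 4: 0.82 × 143 = 117.2600
  age 5: 0.74 × 53 = 39.2200
  age 6: 0.65 × 155 = 100.7500
  age 7: 0.55 × 37 = 20.3500
  age 8: 0.44 × 84 = 36.9600
R₀ = 117.2600 + 39.2200 + 100.7500 + 20.3500 + 36.9600 = 314.5400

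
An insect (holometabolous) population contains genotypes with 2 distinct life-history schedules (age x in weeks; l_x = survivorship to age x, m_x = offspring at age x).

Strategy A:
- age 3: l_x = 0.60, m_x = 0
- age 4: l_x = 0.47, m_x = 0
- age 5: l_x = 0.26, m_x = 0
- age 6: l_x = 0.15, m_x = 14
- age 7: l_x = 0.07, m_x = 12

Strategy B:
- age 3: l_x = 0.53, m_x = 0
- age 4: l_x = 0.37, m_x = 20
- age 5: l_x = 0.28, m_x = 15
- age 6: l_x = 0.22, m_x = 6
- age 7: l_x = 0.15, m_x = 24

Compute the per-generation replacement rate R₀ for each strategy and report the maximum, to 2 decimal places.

16.52

Strategy A: R₀ = 0.60×0 + 0.47×0 + 0.26×0 + 0.15×14 + 0.07×12 = 2.9400
Strategy B: R₀ = 0.53×0 + 0.37×20 + 0.28×15 + 0.22×6 + 0.15×24 = 16.5200
Highest R₀: strategy B with 16.5200.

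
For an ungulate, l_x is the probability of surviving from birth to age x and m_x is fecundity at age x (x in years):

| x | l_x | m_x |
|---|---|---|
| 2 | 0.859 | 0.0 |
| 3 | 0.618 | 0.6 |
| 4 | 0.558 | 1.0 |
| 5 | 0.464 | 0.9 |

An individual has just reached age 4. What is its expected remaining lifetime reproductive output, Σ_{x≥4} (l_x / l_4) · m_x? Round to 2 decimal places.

1.75

l_4 = 0.558. Conditional survival from age 4 to x is l_x / l_4.
  x=4: (0.558/0.558) × 1.0 = 1.0000
  x=5: (0.464/0.558) × 0.9 = 0.7484
Sum = 1.0000 + 0.7484 = 1.7484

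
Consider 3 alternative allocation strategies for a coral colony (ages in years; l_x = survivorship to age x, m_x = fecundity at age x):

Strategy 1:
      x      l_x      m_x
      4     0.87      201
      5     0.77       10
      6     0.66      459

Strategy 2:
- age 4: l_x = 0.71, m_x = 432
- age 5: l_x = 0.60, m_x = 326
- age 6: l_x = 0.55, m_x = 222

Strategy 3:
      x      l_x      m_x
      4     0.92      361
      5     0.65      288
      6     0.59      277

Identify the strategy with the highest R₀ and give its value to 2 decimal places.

Strategy 1: R₀ = 0.87×201 + 0.77×10 + 0.66×459 = 485.5100
Strategy 2: R₀ = 0.71×432 + 0.60×326 + 0.55×222 = 624.4200
Strategy 3: R₀ = 0.92×361 + 0.65×288 + 0.59×277 = 682.7500
Highest R₀: strategy 3 with 682.7500.

682.75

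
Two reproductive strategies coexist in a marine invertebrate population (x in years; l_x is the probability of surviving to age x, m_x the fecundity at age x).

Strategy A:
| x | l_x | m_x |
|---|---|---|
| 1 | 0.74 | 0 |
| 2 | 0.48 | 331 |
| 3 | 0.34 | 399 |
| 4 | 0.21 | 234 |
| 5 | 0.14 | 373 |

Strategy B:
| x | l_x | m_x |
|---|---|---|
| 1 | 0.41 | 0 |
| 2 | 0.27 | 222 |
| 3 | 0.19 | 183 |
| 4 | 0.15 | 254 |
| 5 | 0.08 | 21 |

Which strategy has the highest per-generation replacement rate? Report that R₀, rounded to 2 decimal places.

Strategy A: R₀ = 0.74×0 + 0.48×331 + 0.34×399 + 0.21×234 + 0.14×373 = 395.9000
Strategy B: R₀ = 0.41×0 + 0.27×222 + 0.19×183 + 0.15×254 + 0.08×21 = 134.4900
Highest R₀: strategy A with 395.9000.

395.90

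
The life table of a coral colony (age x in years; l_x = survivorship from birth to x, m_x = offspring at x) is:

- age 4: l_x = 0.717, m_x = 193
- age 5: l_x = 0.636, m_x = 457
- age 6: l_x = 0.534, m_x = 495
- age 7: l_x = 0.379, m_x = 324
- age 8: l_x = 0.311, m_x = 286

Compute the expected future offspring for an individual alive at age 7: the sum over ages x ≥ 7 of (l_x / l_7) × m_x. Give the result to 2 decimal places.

l_7 = 0.379. Conditional survival from age 7 to x is l_x / l_7.
  x=7: (0.379/0.379) × 324 = 324.0000
  x=8: (0.311/0.379) × 286 = 234.6860
Sum = 324.0000 + 234.6860 = 558.6860

558.69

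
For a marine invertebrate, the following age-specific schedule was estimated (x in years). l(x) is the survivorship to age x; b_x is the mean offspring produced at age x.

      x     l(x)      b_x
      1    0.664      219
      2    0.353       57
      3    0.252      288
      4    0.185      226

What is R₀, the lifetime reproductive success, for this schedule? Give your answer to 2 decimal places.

R₀ = Σ l(x) b_x:
  age 1: 0.664 × 219 = 145.4160
  age 2: 0.353 × 57 = 20.1210
  age 3: 0.252 × 288 = 72.5760
  age 4: 0.185 × 226 = 41.8100
R₀ = 145.4160 + 20.1210 + 72.5760 + 41.8100 = 279.9230

279.92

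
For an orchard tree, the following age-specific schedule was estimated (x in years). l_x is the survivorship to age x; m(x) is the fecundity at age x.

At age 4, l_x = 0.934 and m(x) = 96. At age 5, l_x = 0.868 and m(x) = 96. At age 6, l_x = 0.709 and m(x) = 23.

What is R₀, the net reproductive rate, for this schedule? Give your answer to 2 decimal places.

189.30

R₀ = Σ l_x m(x):
  age 4: 0.934 × 96 = 89.6640
  age 5: 0.868 × 96 = 83.3280
  age 6: 0.709 × 23 = 16.3070
R₀ = 89.6640 + 83.3280 + 16.3070 = 189.2990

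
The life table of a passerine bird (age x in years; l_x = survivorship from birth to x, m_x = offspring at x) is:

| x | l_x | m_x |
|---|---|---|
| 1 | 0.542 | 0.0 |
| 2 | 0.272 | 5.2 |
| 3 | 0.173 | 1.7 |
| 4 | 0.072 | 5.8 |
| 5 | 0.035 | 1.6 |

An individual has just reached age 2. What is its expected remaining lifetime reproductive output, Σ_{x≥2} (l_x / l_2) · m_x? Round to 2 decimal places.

l_2 = 0.272. Conditional survival from age 2 to x is l_x / l_2.
  x=2: (0.272/0.272) × 5.2 = 5.2000
  x=3: (0.173/0.272) × 1.7 = 1.0812
  x=4: (0.072/0.272) × 5.8 = 1.5353
  x=5: (0.035/0.272) × 1.6 = 0.2059
Sum = 5.2000 + 1.0812 + 1.5353 + 0.2059 = 8.0224

8.02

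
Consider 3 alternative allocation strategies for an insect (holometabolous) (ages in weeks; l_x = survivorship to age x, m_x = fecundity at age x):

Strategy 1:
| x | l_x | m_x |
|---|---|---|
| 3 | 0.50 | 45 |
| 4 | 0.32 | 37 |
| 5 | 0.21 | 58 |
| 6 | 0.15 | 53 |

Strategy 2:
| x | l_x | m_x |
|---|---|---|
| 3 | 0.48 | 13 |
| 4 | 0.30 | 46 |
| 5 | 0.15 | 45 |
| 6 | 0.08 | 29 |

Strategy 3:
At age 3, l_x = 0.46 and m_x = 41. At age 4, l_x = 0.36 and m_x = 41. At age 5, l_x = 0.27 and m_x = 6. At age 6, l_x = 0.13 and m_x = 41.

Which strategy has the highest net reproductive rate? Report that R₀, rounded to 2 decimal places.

54.47

Strategy 1: R₀ = 0.50×45 + 0.32×37 + 0.21×58 + 0.15×53 = 54.4700
Strategy 2: R₀ = 0.48×13 + 0.30×46 + 0.15×45 + 0.08×29 = 29.1100
Strategy 3: R₀ = 0.46×41 + 0.36×41 + 0.27×6 + 0.13×41 = 40.5700
Highest R₀: strategy 1 with 54.4700.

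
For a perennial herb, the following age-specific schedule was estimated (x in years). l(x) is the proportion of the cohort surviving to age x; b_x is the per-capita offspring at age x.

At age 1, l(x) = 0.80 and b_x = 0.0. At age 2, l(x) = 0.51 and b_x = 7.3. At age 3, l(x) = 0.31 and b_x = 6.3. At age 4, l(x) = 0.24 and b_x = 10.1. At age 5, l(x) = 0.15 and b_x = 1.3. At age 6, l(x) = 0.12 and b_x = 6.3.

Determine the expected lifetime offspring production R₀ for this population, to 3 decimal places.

9.051

R₀ = Σ l(x) b_x:
  age 1: 0.80 × 0.0 = 0.0000
  age 2: 0.51 × 7.3 = 3.7230
  age 3: 0.31 × 6.3 = 1.9530
  age 4: 0.24 × 10.1 = 2.4240
  age 5: 0.15 × 1.3 = 0.1950
  age 6: 0.12 × 6.3 = 0.7560
R₀ = 0.0000 + 3.7230 + 1.9530 + 2.4240 + 0.1950 + 0.7560 = 9.0510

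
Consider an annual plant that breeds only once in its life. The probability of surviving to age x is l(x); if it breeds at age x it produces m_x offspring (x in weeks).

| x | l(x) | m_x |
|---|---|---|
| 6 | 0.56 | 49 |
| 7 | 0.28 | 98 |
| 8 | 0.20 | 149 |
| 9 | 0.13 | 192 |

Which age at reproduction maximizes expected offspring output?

Expected offspring if breeding at age x = l(x) × m_x:
  age 6: 0.56 × 49 = 27.440
  age 7: 0.28 × 98 = 27.440
  age 8: 0.20 × 149 = 29.800
  age 9: 0.13 × 192 = 24.960
Maximum at age 8 (29.800).

8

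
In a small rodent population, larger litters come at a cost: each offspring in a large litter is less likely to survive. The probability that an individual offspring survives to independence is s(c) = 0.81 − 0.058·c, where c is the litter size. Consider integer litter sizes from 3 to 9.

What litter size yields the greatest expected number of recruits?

Expected recruits = c × s(c):
  c=3: 3 × 0.636 = 1.908
  c=4: 4 × 0.578 = 2.312
  c=5: 5 × 0.520 = 2.600
  c=6: 6 × 0.462 = 2.772
  c=7: 7 × 0.404 = 2.828
  c=8: 8 × 0.346 = 2.768
  c=9: 9 × 0.288 = 2.592
Maximum at c = 7 (2.828 recruits).

7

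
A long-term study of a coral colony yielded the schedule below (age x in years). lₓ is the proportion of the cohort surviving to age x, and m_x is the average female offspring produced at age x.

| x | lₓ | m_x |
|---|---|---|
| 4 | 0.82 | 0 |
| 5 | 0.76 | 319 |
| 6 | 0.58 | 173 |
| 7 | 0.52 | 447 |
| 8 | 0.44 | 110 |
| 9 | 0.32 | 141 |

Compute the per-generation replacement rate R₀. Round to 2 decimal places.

668.74

R₀ = Σ lₓ m_x:
  age 4: 0.82 × 0 = 0.0000
  age 5: 0.76 × 319 = 242.4400
  age 6: 0.58 × 173 = 100.3400
  age 7: 0.52 × 447 = 232.4400
  age 8: 0.44 × 110 = 48.4000
  age 9: 0.32 × 141 = 45.1200
R₀ = 0.0000 + 242.4400 + 100.3400 + 232.4400 + 48.4000 + 45.1200 = 668.7400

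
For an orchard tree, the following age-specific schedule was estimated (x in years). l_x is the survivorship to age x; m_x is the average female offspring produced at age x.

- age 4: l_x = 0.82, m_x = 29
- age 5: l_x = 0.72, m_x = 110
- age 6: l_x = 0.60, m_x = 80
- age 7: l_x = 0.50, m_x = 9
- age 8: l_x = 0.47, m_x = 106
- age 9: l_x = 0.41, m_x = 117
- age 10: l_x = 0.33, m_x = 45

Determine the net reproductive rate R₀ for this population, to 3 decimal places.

268.120

R₀ = Σ l_x m_x:
  age 4: 0.82 × 29 = 23.7800
  age 5: 0.72 × 110 = 79.2000
  age 6: 0.60 × 80 = 48.0000
  age 7: 0.50 × 9 = 4.5000
  age 8: 0.47 × 106 = 49.8200
  age 9: 0.41 × 117 = 47.9700
  age 10: 0.33 × 45 = 14.8500
R₀ = 23.7800 + 79.2000 + 48.0000 + 4.5000 + 49.8200 + 47.9700 + 14.8500 = 268.1200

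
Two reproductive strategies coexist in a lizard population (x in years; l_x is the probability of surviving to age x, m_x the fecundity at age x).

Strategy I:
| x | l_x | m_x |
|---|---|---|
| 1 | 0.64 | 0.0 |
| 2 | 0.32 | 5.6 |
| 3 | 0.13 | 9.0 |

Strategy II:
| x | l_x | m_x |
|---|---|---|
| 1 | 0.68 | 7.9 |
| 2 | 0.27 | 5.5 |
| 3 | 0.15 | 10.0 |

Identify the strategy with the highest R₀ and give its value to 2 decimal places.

8.36

Strategy I: R₀ = 0.64×0.0 + 0.32×5.6 + 0.13×9.0 = 2.9620
Strategy II: R₀ = 0.68×7.9 + 0.27×5.5 + 0.15×10.0 = 8.3570
Highest R₀: strategy II with 8.3570.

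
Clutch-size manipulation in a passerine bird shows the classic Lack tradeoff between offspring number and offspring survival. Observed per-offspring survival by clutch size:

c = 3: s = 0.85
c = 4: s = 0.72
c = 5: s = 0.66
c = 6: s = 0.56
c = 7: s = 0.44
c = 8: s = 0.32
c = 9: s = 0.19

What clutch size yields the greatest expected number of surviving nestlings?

Expected surviving nestlings = c × s(c):
  c=3: 3 × 0.85 = 2.550
  c=4: 4 × 0.72 = 2.880
  c=5: 5 × 0.66 = 3.300
  c=6: 6 × 0.56 = 3.360
  c=7: 7 × 0.44 = 3.080
  c=8: 8 × 0.32 = 2.560
  c=9: 9 × 0.19 = 1.710
Maximum at c = 6 (3.360 surviving nestlings).

6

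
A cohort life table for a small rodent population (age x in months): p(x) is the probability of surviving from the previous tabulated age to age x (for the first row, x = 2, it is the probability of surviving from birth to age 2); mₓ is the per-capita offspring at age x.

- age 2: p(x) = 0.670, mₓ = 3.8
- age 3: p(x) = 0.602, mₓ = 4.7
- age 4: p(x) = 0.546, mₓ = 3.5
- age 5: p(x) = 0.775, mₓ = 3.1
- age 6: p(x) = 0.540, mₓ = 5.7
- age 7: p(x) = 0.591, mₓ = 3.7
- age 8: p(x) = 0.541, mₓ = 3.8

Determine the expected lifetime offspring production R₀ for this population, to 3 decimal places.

6.580

Survivorship from birth: l_x = p_2·p_3·…·p_x.
  l_2 = 0.67000
  l_3 = 0.40334
  l_4 = 0.22022
  l_5 = 0.17067
  l_6 = 0.09216
  l_7 = 0.05447
  l_8 = 0.02947
R₀ = Σ l_x mₓ:
  age 2: 0.67000 × 3.8 = 2.5460
  age 3: 0.40334 × 4.7 = 1.8957
  age 4: 0.22022 × 3.5 = 0.7708
  age 5: 0.17067 × 3.1 = 0.5291
  age 6: 0.09216 × 5.7 = 0.5253
  age 7: 0.05447 × 3.7 = 0.2015
  age 8: 0.02947 × 3.8 = 0.1120
R₀ = 2.5460 + 1.8957 + 0.7708 + 0.5291 + 0.5253 + 0.2015 + 0.1120 = 6.5804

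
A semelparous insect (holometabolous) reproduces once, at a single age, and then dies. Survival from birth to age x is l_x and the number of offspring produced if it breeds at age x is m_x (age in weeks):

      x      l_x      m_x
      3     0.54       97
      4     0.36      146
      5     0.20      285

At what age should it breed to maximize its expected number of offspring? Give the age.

5

Expected offspring if breeding at age x = l_x × m_x:
  age 3: 0.54 × 97 = 52.380
  age 4: 0.36 × 146 = 52.560
  age 5: 0.20 × 285 = 57.000
Maximum at age 5 (57.000).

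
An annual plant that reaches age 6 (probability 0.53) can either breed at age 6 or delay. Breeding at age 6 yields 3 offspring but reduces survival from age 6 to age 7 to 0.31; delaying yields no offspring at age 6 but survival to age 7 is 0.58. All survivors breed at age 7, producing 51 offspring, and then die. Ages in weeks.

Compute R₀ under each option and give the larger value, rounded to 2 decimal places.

breed at age 6: R₀ = 0.53 × (3 + 0.31 × 51) = 0.53 × 18.8100 = 9.9693
delay to age 7: R₀ = 0.53 × (0.58 × 51) = 0.53 × 29.5800 = 15.6774
Higher: delay to age 7 (15.6774).

15.68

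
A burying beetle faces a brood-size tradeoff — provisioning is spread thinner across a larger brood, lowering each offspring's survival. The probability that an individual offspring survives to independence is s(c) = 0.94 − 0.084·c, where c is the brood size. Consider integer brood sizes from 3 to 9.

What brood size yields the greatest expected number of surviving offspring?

6

Expected surviving offspring = c × s(c):
  c=3: 3 × 0.688 = 2.064
  c=4: 4 × 0.604 = 2.416
  c=5: 5 × 0.520 = 2.600
  c=6: 6 × 0.436 = 2.616
  c=7: 7 × 0.352 = 2.464
  c=8: 8 × 0.268 = 2.144
  c=9: 9 × 0.184 = 1.656
Maximum at c = 6 (2.616 surviving offspring).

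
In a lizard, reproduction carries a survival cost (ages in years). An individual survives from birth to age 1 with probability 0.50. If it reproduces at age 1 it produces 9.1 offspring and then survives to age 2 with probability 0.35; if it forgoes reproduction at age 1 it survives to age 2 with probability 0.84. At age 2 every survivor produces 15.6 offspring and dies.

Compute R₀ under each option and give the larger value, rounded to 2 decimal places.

7.28

breed at age 1: R₀ = 0.50 × (9.1 + 0.35 × 15.6) = 0.50 × 14.5600 = 7.2800
delay to age 2: R₀ = 0.50 × (0.84 × 15.6) = 0.50 × 13.1040 = 6.5520
Higher: breed at age 1 (7.2800).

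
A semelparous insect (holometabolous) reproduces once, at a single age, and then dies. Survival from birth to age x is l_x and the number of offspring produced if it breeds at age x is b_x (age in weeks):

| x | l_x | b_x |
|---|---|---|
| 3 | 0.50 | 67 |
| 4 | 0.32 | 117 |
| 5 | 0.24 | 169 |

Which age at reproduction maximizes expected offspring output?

Expected offspring if breeding at age x = l_x × b_x:
  age 3: 0.50 × 67 = 33.500
  age 4: 0.32 × 117 = 37.440
  age 5: 0.24 × 169 = 40.560
Maximum at age 5 (40.560).

5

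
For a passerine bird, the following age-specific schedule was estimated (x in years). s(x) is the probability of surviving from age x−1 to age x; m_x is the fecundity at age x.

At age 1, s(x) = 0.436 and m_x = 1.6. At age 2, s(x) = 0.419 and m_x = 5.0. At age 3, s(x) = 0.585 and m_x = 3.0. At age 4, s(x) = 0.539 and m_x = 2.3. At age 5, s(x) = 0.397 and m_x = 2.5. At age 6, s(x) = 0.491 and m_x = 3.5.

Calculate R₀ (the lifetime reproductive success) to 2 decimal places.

2.16

Survivorship from birth: l_x = s_1·s_2·…·s_x.
  l_1 = 0.43600
  l_2 = 0.18268
  l_3 = 0.10687
  l_4 = 0.05760
  l_5 = 0.02287
  l_6 = 0.01123
R₀ = Σ l_x m_x:
  age 1: 0.43600 × 1.6 = 0.6976
  age 2: 0.18268 × 5.0 = 0.9134
  age 3: 0.10687 × 3.0 = 0.3206
  age 4: 0.05760 × 2.3 = 0.1325
  age 5: 0.02287 × 2.5 = 0.0572
  age 6: 0.01123 × 3.5 = 0.0393
R₀ = 0.6976 + 0.9134 + 0.3206 + 0.1325 + 0.0572 + 0.0393 = 2.1606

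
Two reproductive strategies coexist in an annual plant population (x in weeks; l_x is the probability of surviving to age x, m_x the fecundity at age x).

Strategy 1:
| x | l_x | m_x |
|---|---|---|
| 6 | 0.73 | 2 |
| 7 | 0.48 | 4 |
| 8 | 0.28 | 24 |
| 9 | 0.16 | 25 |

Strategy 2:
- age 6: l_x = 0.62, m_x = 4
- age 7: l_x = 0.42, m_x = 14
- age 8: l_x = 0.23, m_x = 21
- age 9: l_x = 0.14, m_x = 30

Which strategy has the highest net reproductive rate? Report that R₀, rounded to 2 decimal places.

Strategy 1: R₀ = 0.73×2 + 0.48×4 + 0.28×24 + 0.16×25 = 14.1000
Strategy 2: R₀ = 0.62×4 + 0.42×14 + 0.23×21 + 0.14×30 = 17.3900
Highest R₀: strategy 2 with 17.3900.

17.39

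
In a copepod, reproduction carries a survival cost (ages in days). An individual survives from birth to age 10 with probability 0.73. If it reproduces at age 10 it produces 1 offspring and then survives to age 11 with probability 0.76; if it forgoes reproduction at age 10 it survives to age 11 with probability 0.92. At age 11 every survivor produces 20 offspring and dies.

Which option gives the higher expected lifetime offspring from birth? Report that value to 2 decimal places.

13.43

breed at age 10: R₀ = 0.73 × (1 + 0.76 × 20) = 0.73 × 16.2000 = 11.8260
delay to age 11: R₀ = 0.73 × (0.92 × 20) = 0.73 × 18.4000 = 13.4320
Higher: delay to age 11 (13.4320).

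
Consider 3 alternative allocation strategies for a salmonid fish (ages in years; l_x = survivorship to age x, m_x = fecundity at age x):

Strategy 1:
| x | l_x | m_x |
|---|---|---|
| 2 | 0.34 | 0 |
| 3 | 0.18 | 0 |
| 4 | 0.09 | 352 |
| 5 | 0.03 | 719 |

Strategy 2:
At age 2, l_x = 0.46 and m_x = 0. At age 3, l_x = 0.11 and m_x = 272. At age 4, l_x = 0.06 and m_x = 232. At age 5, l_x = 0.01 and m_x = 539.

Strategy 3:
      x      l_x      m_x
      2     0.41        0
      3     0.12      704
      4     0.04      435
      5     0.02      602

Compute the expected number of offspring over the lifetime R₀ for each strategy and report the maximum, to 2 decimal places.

Strategy 1: R₀ = 0.34×0 + 0.18×0 + 0.09×352 + 0.03×719 = 53.2500
Strategy 2: R₀ = 0.46×0 + 0.11×272 + 0.06×232 + 0.01×539 = 49.2300
Strategy 3: R₀ = 0.41×0 + 0.12×704 + 0.04×435 + 0.02×602 = 113.9200
Highest R₀: strategy 3 with 113.9200.

113.92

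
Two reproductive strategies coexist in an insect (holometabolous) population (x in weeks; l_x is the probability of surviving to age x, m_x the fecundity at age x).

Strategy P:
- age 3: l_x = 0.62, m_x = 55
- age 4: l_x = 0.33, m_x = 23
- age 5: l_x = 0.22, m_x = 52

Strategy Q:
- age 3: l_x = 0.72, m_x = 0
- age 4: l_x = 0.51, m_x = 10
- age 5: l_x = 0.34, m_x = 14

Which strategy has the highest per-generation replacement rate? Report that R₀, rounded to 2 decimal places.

53.13

Strategy P: R₀ = 0.62×55 + 0.33×23 + 0.22×52 = 53.1300
Strategy Q: R₀ = 0.72×0 + 0.51×10 + 0.34×14 = 9.8600
Highest R₀: strategy P with 53.1300.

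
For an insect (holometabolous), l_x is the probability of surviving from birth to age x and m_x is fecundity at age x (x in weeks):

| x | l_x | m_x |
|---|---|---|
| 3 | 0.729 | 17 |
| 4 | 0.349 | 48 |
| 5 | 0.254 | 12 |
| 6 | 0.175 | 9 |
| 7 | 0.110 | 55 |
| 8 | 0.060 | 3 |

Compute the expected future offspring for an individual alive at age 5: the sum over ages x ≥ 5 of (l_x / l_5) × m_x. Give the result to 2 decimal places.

42.73

l_5 = 0.254. Conditional survival from age 5 to x is l_x / l_5.
  x=5: (0.254/0.254) × 12 = 12.0000
  x=6: (0.175/0.254) × 9 = 6.2008
  x=7: (0.110/0.254) × 55 = 23.8189
  x=8: (0.060/0.254) × 3 = 0.7087
Sum = 12.0000 + 6.2008 + 23.8189 + 0.7087 = 42.7283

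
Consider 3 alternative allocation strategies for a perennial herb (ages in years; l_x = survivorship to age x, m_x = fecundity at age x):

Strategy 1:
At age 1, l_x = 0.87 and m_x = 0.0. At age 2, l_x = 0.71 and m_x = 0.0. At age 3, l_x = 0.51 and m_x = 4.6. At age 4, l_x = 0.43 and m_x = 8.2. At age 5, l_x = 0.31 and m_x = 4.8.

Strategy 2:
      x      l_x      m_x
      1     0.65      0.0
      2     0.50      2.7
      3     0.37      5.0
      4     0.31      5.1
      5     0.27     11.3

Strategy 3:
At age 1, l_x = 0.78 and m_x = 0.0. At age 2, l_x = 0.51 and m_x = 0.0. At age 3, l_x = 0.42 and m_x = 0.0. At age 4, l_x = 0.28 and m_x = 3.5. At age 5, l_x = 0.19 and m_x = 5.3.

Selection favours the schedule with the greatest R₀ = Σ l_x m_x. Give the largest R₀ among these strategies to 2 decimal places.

7.83

Strategy 1: R₀ = 0.87×0.0 + 0.71×0.0 + 0.51×4.6 + 0.43×8.2 + 0.31×4.8 = 7.3600
Strategy 2: R₀ = 0.65×0.0 + 0.50×2.7 + 0.37×5.0 + 0.31×5.1 + 0.27×11.3 = 7.8320
Strategy 3: R₀ = 0.78×0.0 + 0.51×0.0 + 0.42×0.0 + 0.28×3.5 + 0.19×5.3 = 1.9870
Highest R₀: strategy 2 with 7.8320.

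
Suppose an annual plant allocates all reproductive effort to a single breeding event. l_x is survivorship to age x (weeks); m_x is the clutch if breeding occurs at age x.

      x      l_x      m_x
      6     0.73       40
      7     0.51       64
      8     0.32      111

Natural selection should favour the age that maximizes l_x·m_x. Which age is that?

8

Expected offspring if breeding at age x = l_x × m_x:
  age 6: 0.73 × 40 = 29.200
  age 7: 0.51 × 64 = 32.640
  age 8: 0.32 × 111 = 35.520
Maximum at age 8 (35.520).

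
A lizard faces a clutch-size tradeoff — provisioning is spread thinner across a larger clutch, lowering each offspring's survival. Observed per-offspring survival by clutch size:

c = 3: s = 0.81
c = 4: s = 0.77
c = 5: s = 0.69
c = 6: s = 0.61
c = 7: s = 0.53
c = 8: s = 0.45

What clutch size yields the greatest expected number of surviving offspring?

7

Expected surviving offspring = c × s(c):
  c=3: 3 × 0.81 = 2.430
  c=4: 4 × 0.77 = 3.080
  c=5: 5 × 0.69 = 3.450
  c=6: 6 × 0.61 = 3.660
  c=7: 7 × 0.53 = 3.710
  c=8: 8 × 0.45 = 3.600
Maximum at c = 7 (3.710 surviving offspring).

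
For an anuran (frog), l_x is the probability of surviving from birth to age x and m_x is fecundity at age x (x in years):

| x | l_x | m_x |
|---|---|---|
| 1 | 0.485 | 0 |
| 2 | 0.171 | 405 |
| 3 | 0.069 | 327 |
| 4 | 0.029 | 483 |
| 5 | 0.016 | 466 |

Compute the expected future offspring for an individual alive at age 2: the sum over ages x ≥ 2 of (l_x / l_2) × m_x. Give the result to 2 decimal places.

l_2 = 0.171. Conditional survival from age 2 to x is l_x / l_2.
  x=2: (0.171/0.171) × 405 = 405.0000
  x=3: (0.069/0.171) × 327 = 131.9474
  x=4: (0.029/0.171) × 483 = 81.9123
  x=5: (0.016/0.171) × 466 = 43.6023
Sum = 405.0000 + 131.9474 + 81.9123 + 43.6023 = 662.4620

662.46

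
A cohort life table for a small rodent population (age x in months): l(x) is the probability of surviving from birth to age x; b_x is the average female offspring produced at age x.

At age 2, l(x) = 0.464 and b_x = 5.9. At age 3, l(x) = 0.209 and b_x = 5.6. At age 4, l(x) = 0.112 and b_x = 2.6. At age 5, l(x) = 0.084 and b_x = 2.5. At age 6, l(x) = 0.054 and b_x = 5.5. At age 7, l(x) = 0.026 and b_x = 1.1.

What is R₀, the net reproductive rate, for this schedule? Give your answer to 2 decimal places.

4.73

R₀ = Σ l(x) b_x:
  age 2: 0.464 × 5.9 = 2.7376
  age 3: 0.209 × 5.6 = 1.1704
  age 4: 0.112 × 2.6 = 0.2912
  age 5: 0.084 × 2.5 = 0.2100
  age 6: 0.054 × 5.5 = 0.2970
  age 7: 0.026 × 1.1 = 0.0286
R₀ = 2.7376 + 1.1704 + 0.2912 + 0.2100 + 0.2970 + 0.0286 = 4.7348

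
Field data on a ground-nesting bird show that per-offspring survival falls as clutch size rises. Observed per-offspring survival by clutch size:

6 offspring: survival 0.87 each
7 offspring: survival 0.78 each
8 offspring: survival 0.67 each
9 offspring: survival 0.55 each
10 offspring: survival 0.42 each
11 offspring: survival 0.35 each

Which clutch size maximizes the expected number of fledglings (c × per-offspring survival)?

7

Expected fledglings = c × s(c):
  c=6: 6 × 0.87 = 5.220
  c=7: 7 × 0.78 = 5.460
  c=8: 8 × 0.67 = 5.360
  c=9: 9 × 0.55 = 4.950
  c=10: 10 × 0.42 = 4.200
  c=11: 11 × 0.35 = 3.850
Maximum at c = 7 (5.460 fledglings).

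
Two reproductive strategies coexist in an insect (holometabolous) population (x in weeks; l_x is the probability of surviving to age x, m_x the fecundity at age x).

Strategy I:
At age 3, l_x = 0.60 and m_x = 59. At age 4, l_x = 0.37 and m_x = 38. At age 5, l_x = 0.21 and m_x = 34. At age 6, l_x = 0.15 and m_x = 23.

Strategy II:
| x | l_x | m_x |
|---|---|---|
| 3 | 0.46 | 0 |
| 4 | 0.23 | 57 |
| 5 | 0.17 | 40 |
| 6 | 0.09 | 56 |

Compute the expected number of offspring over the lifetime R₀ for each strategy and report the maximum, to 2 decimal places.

Strategy I: R₀ = 0.60×59 + 0.37×38 + 0.21×34 + 0.15×23 = 60.0500
Strategy II: R₀ = 0.46×0 + 0.23×57 + 0.17×40 + 0.09×56 = 24.9500
Highest R₀: strategy I with 60.0500.

60.05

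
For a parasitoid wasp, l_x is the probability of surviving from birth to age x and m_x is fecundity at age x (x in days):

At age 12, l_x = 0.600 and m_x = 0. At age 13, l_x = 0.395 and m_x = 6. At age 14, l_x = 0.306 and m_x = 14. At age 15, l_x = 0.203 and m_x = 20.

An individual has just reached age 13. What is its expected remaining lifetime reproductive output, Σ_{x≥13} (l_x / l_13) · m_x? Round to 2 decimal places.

27.12

l_13 = 0.395. Conditional survival from age 13 to x is l_x / l_13.
  x=13: (0.395/0.395) × 6 = 6.0000
  x=14: (0.306/0.395) × 14 = 10.8456
  x=15: (0.203/0.395) × 20 = 10.2785
Sum = 6.0000 + 10.8456 + 10.2785 = 27.1241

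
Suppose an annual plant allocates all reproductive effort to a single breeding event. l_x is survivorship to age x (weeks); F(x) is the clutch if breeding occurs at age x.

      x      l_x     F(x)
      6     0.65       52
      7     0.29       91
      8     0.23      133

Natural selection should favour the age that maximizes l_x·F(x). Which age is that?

Expected offspring if breeding at age x = l_x × F(x):
  age 6: 0.65 × 52 = 33.800
  age 7: 0.29 × 91 = 26.390
  age 8: 0.23 × 133 = 30.590
Maximum at age 6 (33.800).

6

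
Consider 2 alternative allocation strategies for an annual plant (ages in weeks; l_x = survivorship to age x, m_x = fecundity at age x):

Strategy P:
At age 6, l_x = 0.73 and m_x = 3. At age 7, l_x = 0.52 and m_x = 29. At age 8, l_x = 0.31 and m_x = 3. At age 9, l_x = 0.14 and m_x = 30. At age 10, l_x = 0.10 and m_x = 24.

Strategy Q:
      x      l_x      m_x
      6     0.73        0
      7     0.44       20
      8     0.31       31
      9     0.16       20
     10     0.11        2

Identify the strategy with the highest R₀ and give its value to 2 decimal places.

24.80

Strategy P: R₀ = 0.73×3 + 0.52×29 + 0.31×3 + 0.14×30 + 0.10×24 = 24.8000
Strategy Q: R₀ = 0.73×0 + 0.44×20 + 0.31×31 + 0.16×20 + 0.11×2 = 21.8300
Highest R₀: strategy P with 24.8000.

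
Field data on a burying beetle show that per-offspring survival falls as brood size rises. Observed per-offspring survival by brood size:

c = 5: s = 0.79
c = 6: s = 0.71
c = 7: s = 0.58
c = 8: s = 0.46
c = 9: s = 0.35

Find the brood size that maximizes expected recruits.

6

Expected recruits = c × s(c):
  c=5: 5 × 0.79 = 3.950
  c=6: 6 × 0.71 = 4.260
  c=7: 7 × 0.58 = 4.060
  c=8: 8 × 0.46 = 3.680
  c=9: 9 × 0.35 = 3.150
Maximum at c = 6 (4.260 recruits).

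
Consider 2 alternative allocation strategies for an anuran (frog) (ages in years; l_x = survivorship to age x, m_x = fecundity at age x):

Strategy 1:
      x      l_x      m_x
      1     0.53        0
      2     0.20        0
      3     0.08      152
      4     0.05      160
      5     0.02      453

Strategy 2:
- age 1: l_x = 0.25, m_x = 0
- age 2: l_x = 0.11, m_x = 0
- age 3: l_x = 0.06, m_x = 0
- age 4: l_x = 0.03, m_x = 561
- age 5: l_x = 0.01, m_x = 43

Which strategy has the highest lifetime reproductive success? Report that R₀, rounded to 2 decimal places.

29.22

Strategy 1: R₀ = 0.53×0 + 0.20×0 + 0.08×152 + 0.05×160 + 0.02×453 = 29.2200
Strategy 2: R₀ = 0.25×0 + 0.11×0 + 0.06×0 + 0.03×561 + 0.01×43 = 17.2600
Highest R₀: strategy 1 with 29.2200.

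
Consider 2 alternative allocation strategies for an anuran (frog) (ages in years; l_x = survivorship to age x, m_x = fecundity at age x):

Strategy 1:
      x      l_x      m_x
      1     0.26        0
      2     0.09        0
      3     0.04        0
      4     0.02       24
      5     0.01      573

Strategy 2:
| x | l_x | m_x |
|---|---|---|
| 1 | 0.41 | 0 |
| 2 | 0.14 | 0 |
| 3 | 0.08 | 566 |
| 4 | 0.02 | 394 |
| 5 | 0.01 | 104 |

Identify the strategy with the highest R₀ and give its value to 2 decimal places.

Strategy 1: R₀ = 0.26×0 + 0.09×0 + 0.04×0 + 0.02×24 + 0.01×573 = 6.2100
Strategy 2: R₀ = 0.41×0 + 0.14×0 + 0.08×566 + 0.02×394 + 0.01×104 = 54.2000
Highest R₀: strategy 2 with 54.2000.

54.20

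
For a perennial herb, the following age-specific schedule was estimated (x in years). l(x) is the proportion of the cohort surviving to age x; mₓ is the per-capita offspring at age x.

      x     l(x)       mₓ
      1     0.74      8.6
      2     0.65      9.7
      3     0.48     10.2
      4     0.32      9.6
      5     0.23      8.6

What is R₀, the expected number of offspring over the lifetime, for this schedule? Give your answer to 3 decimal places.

22.615

R₀ = Σ l(x) mₓ:
  age 1: 0.74 × 8.6 = 6.3640
  age 2: 0.65 × 9.7 = 6.3050
  age 3: 0.48 × 10.2 = 4.8960
  age 4: 0.32 × 9.6 = 3.0720
  age 5: 0.23 × 8.6 = 1.9780
R₀ = 6.3640 + 6.3050 + 4.8960 + 3.0720 + 1.9780 = 22.6150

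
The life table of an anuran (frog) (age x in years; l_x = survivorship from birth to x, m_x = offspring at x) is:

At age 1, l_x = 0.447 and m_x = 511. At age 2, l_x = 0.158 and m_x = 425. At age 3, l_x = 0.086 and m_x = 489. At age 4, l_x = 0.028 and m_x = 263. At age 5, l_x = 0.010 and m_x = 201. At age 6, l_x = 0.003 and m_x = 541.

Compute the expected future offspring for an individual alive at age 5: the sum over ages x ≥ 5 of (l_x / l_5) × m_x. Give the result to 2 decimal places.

l_5 = 0.010. Conditional survival from age 5 to x is l_x / l_5.
  x=5: (0.010/0.010) × 201 = 201.0000
  x=6: (0.003/0.010) × 541 = 162.3000
Sum = 201.0000 + 162.3000 = 363.3000

363.30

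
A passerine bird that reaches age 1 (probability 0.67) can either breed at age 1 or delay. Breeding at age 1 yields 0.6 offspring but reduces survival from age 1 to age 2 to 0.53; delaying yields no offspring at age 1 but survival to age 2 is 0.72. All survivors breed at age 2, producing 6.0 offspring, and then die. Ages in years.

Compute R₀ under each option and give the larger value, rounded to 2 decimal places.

2.89

breed at age 1: R₀ = 0.67 × (0.6 + 0.53 × 6.0) = 0.67 × 3.7800 = 2.5326
delay to age 2: R₀ = 0.67 × (0.72 × 6.0) = 0.67 × 4.3200 = 2.8944
Higher: delay to age 2 (2.8944).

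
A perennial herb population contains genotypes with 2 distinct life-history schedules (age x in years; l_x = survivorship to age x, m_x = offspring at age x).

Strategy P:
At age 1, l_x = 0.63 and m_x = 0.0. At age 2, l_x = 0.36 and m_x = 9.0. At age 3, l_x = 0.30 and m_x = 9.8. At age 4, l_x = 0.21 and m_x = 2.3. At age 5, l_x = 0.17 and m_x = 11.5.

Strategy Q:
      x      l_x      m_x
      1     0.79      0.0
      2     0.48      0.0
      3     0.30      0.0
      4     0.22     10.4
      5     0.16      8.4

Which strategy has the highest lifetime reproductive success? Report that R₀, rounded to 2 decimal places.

8.62

Strategy P: R₀ = 0.63×0.0 + 0.36×9.0 + 0.30×9.8 + 0.21×2.3 + 0.17×11.5 = 8.6180
Strategy Q: R₀ = 0.79×0.0 + 0.48×0.0 + 0.30×0.0 + 0.22×10.4 + 0.16×8.4 = 3.6320
Highest R₀: strategy P with 8.6180.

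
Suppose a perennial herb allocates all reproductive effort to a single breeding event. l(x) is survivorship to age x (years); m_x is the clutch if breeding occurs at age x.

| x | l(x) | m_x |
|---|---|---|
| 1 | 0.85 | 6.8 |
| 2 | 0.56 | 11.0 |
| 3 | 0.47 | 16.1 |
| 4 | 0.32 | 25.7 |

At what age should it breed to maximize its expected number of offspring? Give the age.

4

Expected offspring if breeding at age x = l(x) × m_x:
  age 1: 0.85 × 6.8 = 5.780
  age 2: 0.56 × 11.0 = 6.160
  age 3: 0.47 × 16.1 = 7.567
  age 4: 0.32 × 25.7 = 8.224
Maximum at age 4 (8.224).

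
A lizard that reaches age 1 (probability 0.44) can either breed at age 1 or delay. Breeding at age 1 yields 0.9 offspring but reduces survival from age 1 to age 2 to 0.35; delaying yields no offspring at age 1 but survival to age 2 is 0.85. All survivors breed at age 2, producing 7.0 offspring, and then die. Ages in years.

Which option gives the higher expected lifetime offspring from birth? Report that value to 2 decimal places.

2.62

breed at age 1: R₀ = 0.44 × (0.9 + 0.35 × 7.0) = 0.44 × 3.3500 = 1.4740
delay to age 2: R₀ = 0.44 × (0.85 × 7.0) = 0.44 × 5.9500 = 2.6180
Higher: delay to age 2 (2.6180).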